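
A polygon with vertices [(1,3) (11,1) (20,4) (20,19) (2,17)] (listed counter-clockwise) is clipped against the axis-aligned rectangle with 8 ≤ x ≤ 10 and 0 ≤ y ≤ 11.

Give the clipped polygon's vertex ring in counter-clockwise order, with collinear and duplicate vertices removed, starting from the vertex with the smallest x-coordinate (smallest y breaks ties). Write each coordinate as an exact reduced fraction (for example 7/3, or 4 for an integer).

1. After x ≥ 8: [(8,8/5) (11,1) (20,4) (20,19) (8,53/3)]
2. After x ≤ 10: [(8,8/5) (10,6/5) (10,161/9) (8,53/3)]
3. After y ≥ 0: [(8,8/5) (10,6/5) (10,161/9) (8,53/3)]
4. After y ≤ 11: [(8,11) (8,8/5) (10,6/5) (10,11)]
5. Canonical ring: [(8,8/5) (10,6/5) (10,11) (8,11)]

Clipped polygon: [(8,8/5) (10,6/5) (10,11) (8,11)]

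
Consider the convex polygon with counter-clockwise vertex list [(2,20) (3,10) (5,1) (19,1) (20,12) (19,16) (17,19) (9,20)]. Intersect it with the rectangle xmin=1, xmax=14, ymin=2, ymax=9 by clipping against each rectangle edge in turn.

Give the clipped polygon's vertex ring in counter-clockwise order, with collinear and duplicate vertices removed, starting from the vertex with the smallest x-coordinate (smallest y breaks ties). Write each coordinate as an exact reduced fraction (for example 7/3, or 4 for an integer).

1. After x ≥ 1: [(2,20) (3,10) (5,1) (19,1) (20,12) (19,16) (17,19) (9,20)]
2. After x ≤ 14: [(2,20) (3,10) (5,1) (14,1) (14,155/8) (9,20)]
3. After y ≥ 2: [(2,20) (3,10) (43/9,2) (14,2) (14,155/8) (9,20)]
4. After y ≤ 9: [(29/9,9) (43/9,2) (14,2) (14,9)]
5. Canonical ring: [(29/9,9) (43/9,2) (14,2) (14,9)]

Clipped polygon: [(29/9,9) (43/9,2) (14,2) (14,9)]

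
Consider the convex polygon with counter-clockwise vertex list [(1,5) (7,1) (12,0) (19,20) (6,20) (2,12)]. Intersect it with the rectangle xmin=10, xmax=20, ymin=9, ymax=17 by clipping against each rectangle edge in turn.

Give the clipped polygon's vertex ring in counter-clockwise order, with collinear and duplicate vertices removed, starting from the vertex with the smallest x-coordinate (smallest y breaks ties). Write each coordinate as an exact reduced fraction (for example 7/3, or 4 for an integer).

1. After x ≥ 10: [(10,2/5) (12,0) (19,20) (10,20)]
2. After x ≤ 20: [(10,2/5) (12,0) (19,20) (10,20)]
3. After y ≥ 9: [(10,9) (303/20,9) (19,20) (10,20)]
4. After y ≤ 17: [(10,17) (10,9) (303/20,9) (359/20,17)]
5. Canonical ring: [(10,9) (303/20,9) (359/20,17) (10,17)]

Clipped polygon: [(10,9) (303/20,9) (359/20,17) (10,17)]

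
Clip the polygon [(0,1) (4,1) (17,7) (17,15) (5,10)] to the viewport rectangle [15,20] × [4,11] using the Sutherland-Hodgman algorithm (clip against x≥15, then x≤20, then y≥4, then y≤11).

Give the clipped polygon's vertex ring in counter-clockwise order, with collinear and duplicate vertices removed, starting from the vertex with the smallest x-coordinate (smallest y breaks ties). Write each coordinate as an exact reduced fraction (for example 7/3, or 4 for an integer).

1. After x ≥ 15: [(15,79/13) (17,7) (17,15) (15,85/6)]
2. After x ≤ 20: [(15,79/13) (17,7) (17,15) (15,85/6)]
3. After y ≥ 4: [(15,79/13) (17,7) (17,15) (15,85/6)]
4. After y ≤ 11: [(15,11) (15,79/13) (17,7) (17,11)]
5. Canonical ring: [(15,79/13) (17,7) (17,11) (15,11)]

Clipped polygon: [(15,79/13) (17,7) (17,11) (15,11)]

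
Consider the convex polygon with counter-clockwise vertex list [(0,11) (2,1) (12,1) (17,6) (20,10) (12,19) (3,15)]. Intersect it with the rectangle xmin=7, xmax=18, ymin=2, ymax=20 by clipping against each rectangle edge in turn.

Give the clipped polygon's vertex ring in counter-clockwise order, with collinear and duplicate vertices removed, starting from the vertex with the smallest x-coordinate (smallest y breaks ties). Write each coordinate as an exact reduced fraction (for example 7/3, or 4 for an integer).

1. After x ≥ 7: [(7,1) (12,1) (17,6) (20,10) (12,19) (7,151/9)]
2. After x ≤ 18: [(7,1) (12,1) (17,6) (18,22/3) (18,49/4) (12,19) (7,151/9)]
3. After y ≥ 2: [(7,2) (13,2) (17,6) (18,22/3) (18,49/4) (12,19) (7,151/9)]
4. After y ≤ 20: [(7,2) (13,2) (17,6) (18,22/3) (18,49/4) (12,19) (7,151/9)]
5. Canonical ring: [(7,2) (13,2) (17,6) (18,22/3) (18,49/4) (12,19) (7,151/9)]

Clipped polygon: [(7,2) (13,2) (17,6) (18,22/3) (18,49/4) (12,19) (7,151/9)]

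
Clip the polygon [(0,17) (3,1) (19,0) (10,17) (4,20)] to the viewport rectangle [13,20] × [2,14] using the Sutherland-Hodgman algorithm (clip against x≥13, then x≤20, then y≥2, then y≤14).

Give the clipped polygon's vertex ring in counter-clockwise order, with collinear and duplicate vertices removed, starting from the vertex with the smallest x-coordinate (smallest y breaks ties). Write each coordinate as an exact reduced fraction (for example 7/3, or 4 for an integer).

Clipped polygon: [(13,2) (305/17,2) (13,34/3)]

1. After x ≥ 13: [(13,3/8) (19,0) (13,34/3)]
2. After x ≤ 20: [(13,3/8) (19,0) (13,34/3)]
3. After y ≥ 2: [(13,2) (305/17,2) (13,34/3)]
4. After y ≤ 14: [(13,2) (305/17,2) (13,34/3)]
5. Canonical ring: [(13,2) (305/17,2) (13,34/3)]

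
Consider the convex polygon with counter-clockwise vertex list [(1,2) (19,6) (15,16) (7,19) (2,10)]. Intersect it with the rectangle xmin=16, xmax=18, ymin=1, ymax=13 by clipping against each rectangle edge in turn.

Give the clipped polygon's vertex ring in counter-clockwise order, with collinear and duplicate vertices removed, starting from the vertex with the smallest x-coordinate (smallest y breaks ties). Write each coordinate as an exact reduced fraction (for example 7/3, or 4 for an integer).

Clipped polygon: [(16,16/3) (18,52/9) (18,17/2) (81/5,13) (16,13)]

1. After x ≥ 16: [(16,16/3) (19,6) (16,27/2)]
2. After x ≤ 18: [(16,16/3) (18,52/9) (18,17/2) (16,27/2)]
3. After y ≥ 1: [(16,16/3) (18,52/9) (18,17/2) (16,27/2)]
4. After y ≤ 13: [(16,13) (16,16/3) (18,52/9) (18,17/2) (81/5,13)]
5. Canonical ring: [(16,16/3) (18,52/9) (18,17/2) (81/5,13) (16,13)]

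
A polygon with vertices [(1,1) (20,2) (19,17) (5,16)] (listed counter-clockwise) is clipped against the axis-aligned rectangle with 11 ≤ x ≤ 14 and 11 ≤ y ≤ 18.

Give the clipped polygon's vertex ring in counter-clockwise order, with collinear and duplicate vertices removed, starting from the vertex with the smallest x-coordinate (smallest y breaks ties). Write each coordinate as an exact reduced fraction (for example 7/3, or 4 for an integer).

Clipped polygon: [(11,11) (14,11) (14,233/14) (11,115/7)]

1. After x ≥ 11: [(11,29/19) (20,2) (19,17) (11,115/7)]
2. After x ≤ 14: [(11,29/19) (14,32/19) (14,233/14) (11,115/7)]
3. After y ≥ 11: [(11,11) (14,11) (14,233/14) (11,115/7)]
4. After y ≤ 18: [(11,11) (14,11) (14,233/14) (11,115/7)]
5. Canonical ring: [(11,11) (14,11) (14,233/14) (11,115/7)]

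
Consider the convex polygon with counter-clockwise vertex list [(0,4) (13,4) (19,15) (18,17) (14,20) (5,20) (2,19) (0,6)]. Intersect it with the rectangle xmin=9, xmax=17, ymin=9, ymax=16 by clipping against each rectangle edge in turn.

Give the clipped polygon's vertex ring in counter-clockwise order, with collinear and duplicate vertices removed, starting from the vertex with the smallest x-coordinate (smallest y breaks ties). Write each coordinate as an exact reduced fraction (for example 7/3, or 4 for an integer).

1. After x ≥ 9: [(9,4) (13,4) (19,15) (18,17) (14,20) (9,20)]
2. After x ≤ 17: [(9,4) (13,4) (17,34/3) (17,71/4) (14,20) (9,20)]
3. After y ≥ 9: [(9,9) (173/11,9) (17,34/3) (17,71/4) (14,20) (9,20)]
4. After y ≤ 16: [(9,16) (9,9) (173/11,9) (17,34/3) (17,16)]
5. Canonical ring: [(9,9) (173/11,9) (17,34/3) (17,16) (9,16)]

Clipped polygon: [(9,9) (173/11,9) (17,34/3) (17,16) (9,16)]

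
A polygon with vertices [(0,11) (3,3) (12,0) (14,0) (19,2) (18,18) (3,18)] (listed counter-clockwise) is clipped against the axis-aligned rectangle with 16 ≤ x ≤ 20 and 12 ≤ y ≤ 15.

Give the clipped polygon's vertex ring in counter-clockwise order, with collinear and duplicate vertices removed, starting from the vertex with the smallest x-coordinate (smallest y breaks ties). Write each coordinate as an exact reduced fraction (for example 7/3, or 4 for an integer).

Clipped polygon: [(16,12) (147/8,12) (291/16,15) (16,15)]

1. After x ≥ 16: [(16,4/5) (19,2) (18,18) (16,18)]
2. After x ≤ 20: [(16,4/5) (19,2) (18,18) (16,18)]
3. After y ≥ 12: [(16,12) (147/8,12) (18,18) (16,18)]
4. After y ≤ 15: [(16,15) (16,12) (147/8,12) (291/16,15)]
5. Canonical ring: [(16,12) (147/8,12) (291/16,15) (16,15)]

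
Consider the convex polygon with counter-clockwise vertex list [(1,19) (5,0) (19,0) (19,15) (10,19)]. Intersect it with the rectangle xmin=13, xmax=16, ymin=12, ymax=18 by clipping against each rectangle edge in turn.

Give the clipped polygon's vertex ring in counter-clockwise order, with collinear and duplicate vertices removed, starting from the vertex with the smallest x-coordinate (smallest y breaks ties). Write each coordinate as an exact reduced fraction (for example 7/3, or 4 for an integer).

Clipped polygon: [(13,12) (16,12) (16,49/3) (13,53/3)]

1. After x ≥ 13: [(13,0) (19,0) (19,15) (13,53/3)]
2. After x ≤ 16: [(13,0) (16,0) (16,49/3) (13,53/3)]
3. After y ≥ 12: [(13,12) (16,12) (16,49/3) (13,53/3)]
4. After y ≤ 18: [(13,12) (16,12) (16,49/3) (13,53/3)]
5. Canonical ring: [(13,12) (16,12) (16,49/3) (13,53/3)]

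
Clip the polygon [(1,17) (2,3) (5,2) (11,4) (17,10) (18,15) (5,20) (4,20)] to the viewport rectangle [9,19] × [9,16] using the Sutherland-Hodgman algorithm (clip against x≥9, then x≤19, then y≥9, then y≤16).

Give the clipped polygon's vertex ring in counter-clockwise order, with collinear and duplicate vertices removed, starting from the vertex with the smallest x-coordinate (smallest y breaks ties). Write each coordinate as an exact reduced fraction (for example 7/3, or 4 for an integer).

1. After x ≥ 9: [(9,10/3) (11,4) (17,10) (18,15) (9,240/13)]
2. After x ≤ 19: [(9,10/3) (11,4) (17,10) (18,15) (9,240/13)]
3. After y ≥ 9: [(9,9) (16,9) (17,10) (18,15) (9,240/13)]
4. After y ≤ 16: [(9,16) (9,9) (16,9) (17,10) (18,15) (77/5,16)]
5. Canonical ring: [(9,9) (16,9) (17,10) (18,15) (77/5,16) (9,16)]

Clipped polygon: [(9,9) (16,9) (17,10) (18,15) (77/5,16) (9,16)]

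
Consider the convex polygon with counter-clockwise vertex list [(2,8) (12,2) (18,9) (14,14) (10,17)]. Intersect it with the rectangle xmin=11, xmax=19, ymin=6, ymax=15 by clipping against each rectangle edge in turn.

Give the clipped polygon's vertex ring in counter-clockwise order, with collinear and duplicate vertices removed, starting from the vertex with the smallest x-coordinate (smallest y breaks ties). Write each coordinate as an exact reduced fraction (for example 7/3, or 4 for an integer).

Clipped polygon: [(11,6) (108/7,6) (18,9) (14,14) (38/3,15) (11,15)]

1. After x ≥ 11: [(11,13/5) (12,2) (18,9) (14,14) (11,65/4)]
2. After x ≤ 19: [(11,13/5) (12,2) (18,9) (14,14) (11,65/4)]
3. After y ≥ 6: [(11,6) (108/7,6) (18,9) (14,14) (11,65/4)]
4. After y ≤ 15: [(11,15) (11,6) (108/7,6) (18,9) (14,14) (38/3,15)]
5. Canonical ring: [(11,6) (108/7,6) (18,9) (14,14) (38/3,15) (11,15)]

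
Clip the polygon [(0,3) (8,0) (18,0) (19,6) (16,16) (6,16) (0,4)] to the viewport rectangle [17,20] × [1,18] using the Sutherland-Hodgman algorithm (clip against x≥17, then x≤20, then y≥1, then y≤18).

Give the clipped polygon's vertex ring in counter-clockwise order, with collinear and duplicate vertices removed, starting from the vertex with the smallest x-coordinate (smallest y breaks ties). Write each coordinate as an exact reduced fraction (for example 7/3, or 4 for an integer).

1. After x ≥ 17: [(17,0) (18,0) (19,6) (17,38/3)]
2. After x ≤ 20: [(17,0) (18,0) (19,6) (17,38/3)]
3. After y ≥ 1: [(17,1) (109/6,1) (19,6) (17,38/3)]
4. After y ≤ 18: [(17,1) (109/6,1) (19,6) (17,38/3)]
5. Canonical ring: [(17,1) (109/6,1) (19,6) (17,38/3)]

Clipped polygon: [(17,1) (109/6,1) (19,6) (17,38/3)]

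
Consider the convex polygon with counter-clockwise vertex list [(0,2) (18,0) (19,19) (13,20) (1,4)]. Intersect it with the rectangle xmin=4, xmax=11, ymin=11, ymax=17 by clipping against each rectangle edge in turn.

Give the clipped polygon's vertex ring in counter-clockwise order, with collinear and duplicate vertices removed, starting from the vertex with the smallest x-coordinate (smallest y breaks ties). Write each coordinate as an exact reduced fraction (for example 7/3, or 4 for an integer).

Clipped polygon: [(25/4,11) (11,11) (11,17) (43/4,17)]

1. After x ≥ 4: [(4,14/9) (18,0) (19,19) (13,20) (4,8)]
2. After x ≤ 11: [(4,14/9) (11,7/9) (11,52/3) (4,8)]
3. After y ≥ 11: [(11,11) (11,52/3) (25/4,11)]
4. After y ≤ 17: [(11,11) (11,17) (43/4,17) (25/4,11)]
5. Canonical ring: [(25/4,11) (11,11) (11,17) (43/4,17)]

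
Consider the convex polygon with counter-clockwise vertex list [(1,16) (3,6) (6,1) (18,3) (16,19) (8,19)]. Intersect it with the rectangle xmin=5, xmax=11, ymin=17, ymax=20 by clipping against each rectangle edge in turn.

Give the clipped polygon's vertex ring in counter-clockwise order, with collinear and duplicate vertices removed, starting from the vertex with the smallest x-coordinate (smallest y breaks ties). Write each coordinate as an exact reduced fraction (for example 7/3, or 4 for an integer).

1. After x ≥ 5: [(5,124/7) (5,8/3) (6,1) (18,3) (16,19) (8,19)]
2. After x ≤ 11: [(5,124/7) (5,8/3) (6,1) (11,11/6) (11,19) (8,19)]
3. After y ≥ 17: [(5,124/7) (5,17) (11,17) (11,19) (8,19)]
4. After y ≤ 20: [(5,124/7) (5,17) (11,17) (11,19) (8,19)]
5. Canonical ring: [(5,17) (11,17) (11,19) (8,19) (5,124/7)]

Clipped polygon: [(5,17) (11,17) (11,19) (8,19) (5,124/7)]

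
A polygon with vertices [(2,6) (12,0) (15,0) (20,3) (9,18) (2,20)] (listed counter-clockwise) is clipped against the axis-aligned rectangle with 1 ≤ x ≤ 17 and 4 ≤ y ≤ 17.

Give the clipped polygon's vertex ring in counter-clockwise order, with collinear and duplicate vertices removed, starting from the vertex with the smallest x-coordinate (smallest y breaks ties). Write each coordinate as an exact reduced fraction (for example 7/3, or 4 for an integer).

1. After x ≥ 1: [(2,6) (12,0) (15,0) (20,3) (9,18) (2,20)]
2. After x ≤ 17: [(2,6) (12,0) (15,0) (17,6/5) (17,78/11) (9,18) (2,20)]
3. After y ≥ 4: [(2,6) (16/3,4) (17,4) (17,78/11) (9,18) (2,20)]
4. After y ≤ 17: [(2,17) (2,6) (16/3,4) (17,4) (17,78/11) (146/15,17)]
5. Canonical ring: [(2,6) (16/3,4) (17,4) (17,78/11) (146/15,17) (2,17)]

Clipped polygon: [(2,6) (16/3,4) (17,4) (17,78/11) (146/15,17) (2,17)]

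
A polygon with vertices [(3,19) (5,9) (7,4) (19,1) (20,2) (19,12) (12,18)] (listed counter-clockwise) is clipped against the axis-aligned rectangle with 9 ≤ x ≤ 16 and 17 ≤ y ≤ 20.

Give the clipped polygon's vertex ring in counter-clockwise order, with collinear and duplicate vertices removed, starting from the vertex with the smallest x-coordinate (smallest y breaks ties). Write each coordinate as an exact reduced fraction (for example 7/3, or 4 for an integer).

Clipped polygon: [(9,17) (79/6,17) (12,18) (9,55/3)]

1. After x ≥ 9: [(9,55/3) (9,7/2) (19,1) (20,2) (19,12) (12,18)]
2. After x ≤ 16: [(9,55/3) (9,7/2) (16,7/4) (16,102/7) (12,18)]
3. After y ≥ 17: [(9,55/3) (9,17) (79/6,17) (12,18)]
4. After y ≤ 20: [(9,55/3) (9,17) (79/6,17) (12,18)]
5. Canonical ring: [(9,17) (79/6,17) (12,18) (9,55/3)]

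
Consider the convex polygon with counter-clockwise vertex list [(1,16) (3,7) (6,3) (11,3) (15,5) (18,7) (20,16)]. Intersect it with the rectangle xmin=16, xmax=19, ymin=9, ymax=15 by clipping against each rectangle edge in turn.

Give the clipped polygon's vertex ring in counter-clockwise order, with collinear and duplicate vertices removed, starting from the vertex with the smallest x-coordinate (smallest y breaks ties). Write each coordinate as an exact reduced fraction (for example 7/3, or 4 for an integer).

Clipped polygon: [(16,9) (166/9,9) (19,23/2) (19,15) (16,15)]

1. After x ≥ 16: [(16,16) (16,17/3) (18,7) (20,16)]
2. After x ≤ 19: [(19,16) (16,16) (16,17/3) (18,7) (19,23/2)]
3. After y ≥ 9: [(19,16) (16,16) (16,9) (166/9,9) (19,23/2)]
4. After y ≤ 15: [(19,15) (16,15) (16,9) (166/9,9) (19,23/2)]
5. Canonical ring: [(16,9) (166/9,9) (19,23/2) (19,15) (16,15)]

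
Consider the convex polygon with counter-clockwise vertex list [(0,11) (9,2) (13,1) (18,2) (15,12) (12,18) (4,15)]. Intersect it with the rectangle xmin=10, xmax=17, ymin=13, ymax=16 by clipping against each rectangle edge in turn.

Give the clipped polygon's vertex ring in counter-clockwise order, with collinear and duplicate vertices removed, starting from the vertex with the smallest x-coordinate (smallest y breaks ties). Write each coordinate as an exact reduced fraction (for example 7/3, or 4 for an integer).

Clipped polygon: [(10,13) (29/2,13) (13,16) (10,16)]

1. After x ≥ 10: [(10,7/4) (13,1) (18,2) (15,12) (12,18) (10,69/4)]
2. After x ≤ 17: [(10,7/4) (13,1) (17,9/5) (17,16/3) (15,12) (12,18) (10,69/4)]
3. After y ≥ 13: [(10,13) (29/2,13) (12,18) (10,69/4)]
4. After y ≤ 16: [(10,16) (10,13) (29/2,13) (13,16)]
5. Canonical ring: [(10,13) (29/2,13) (13,16) (10,16)]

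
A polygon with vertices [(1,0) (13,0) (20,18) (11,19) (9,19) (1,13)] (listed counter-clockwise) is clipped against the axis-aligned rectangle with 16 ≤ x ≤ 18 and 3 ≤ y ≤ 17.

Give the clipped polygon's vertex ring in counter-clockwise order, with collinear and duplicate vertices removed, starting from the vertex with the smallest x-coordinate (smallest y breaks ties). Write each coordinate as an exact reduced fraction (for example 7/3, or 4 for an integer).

1. After x ≥ 16: [(16,54/7) (20,18) (16,166/9)]
2. After x ≤ 18: [(16,54/7) (18,90/7) (18,164/9) (16,166/9)]
3. After y ≥ 3: [(16,54/7) (18,90/7) (18,164/9) (16,166/9)]
4. After y ≤ 17: [(16,17) (16,54/7) (18,90/7) (18,17)]
5. Canonical ring: [(16,54/7) (18,90/7) (18,17) (16,17)]

Clipped polygon: [(16,54/7) (18,90/7) (18,17) (16,17)]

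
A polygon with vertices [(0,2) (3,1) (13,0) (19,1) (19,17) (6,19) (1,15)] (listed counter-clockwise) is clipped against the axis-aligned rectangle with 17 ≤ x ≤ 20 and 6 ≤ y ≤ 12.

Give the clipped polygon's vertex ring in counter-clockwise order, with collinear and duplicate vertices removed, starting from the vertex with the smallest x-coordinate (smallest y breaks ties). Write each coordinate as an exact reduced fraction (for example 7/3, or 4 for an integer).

Clipped polygon: [(17,6) (19,6) (19,12) (17,12)]

1. After x ≥ 17: [(17,2/3) (19,1) (19,17) (17,225/13)]
2. After x ≤ 20: [(17,2/3) (19,1) (19,17) (17,225/13)]
3. After y ≥ 6: [(17,6) (19,6) (19,17) (17,225/13)]
4. After y ≤ 12: [(17,12) (17,6) (19,6) (19,12)]
5. Canonical ring: [(17,6) (19,6) (19,12) (17,12)]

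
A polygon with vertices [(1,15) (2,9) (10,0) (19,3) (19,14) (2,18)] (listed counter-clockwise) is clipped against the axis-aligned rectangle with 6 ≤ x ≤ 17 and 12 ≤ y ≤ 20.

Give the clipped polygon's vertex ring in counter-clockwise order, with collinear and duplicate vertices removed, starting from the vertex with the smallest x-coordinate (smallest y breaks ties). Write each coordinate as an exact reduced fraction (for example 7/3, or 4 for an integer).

Clipped polygon: [(6,12) (17,12) (17,246/17) (6,290/17)]

1. After x ≥ 6: [(6,9/2) (10,0) (19,3) (19,14) (6,290/17)]
2. After x ≤ 17: [(6,9/2) (10,0) (17,7/3) (17,246/17) (6,290/17)]
3. After y ≥ 12: [(6,12) (17,12) (17,246/17) (6,290/17)]
4. After y ≤ 20: [(6,12) (17,12) (17,246/17) (6,290/17)]
5. Canonical ring: [(6,12) (17,12) (17,246/17) (6,290/17)]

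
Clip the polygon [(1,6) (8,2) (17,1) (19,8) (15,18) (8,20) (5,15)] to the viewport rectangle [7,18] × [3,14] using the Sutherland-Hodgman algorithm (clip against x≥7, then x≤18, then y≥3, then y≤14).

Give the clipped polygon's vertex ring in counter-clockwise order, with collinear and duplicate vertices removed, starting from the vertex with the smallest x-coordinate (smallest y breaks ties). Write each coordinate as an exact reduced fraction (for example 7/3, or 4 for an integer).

1. After x ≥ 7: [(7,18/7) (8,2) (17,1) (19,8) (15,18) (8,20) (7,55/3)]
2. After x ≤ 18: [(7,18/7) (8,2) (17,1) (18,9/2) (18,21/2) (15,18) (8,20) (7,55/3)]
3. After y ≥ 3: [(7,3) (123/7,3) (18,9/2) (18,21/2) (15,18) (8,20) (7,55/3)]
4. After y ≤ 14: [(7,14) (7,3) (123/7,3) (18,9/2) (18,21/2) (83/5,14)]
5. Canonical ring: [(7,3) (123/7,3) (18,9/2) (18,21/2) (83/5,14) (7,14)]

Clipped polygon: [(7,3) (123/7,3) (18,9/2) (18,21/2) (83/5,14) (7,14)]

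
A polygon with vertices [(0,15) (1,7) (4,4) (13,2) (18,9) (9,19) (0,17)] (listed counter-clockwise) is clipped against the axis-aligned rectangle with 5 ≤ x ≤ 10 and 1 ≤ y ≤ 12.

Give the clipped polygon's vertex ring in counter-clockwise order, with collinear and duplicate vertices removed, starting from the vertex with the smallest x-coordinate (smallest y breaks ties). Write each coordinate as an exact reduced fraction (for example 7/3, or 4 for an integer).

Clipped polygon: [(5,34/9) (10,8/3) (10,12) (5,12)]

1. After x ≥ 5: [(5,34/9) (13,2) (18,9) (9,19) (5,163/9)]
2. After x ≤ 10: [(5,34/9) (10,8/3) (10,161/9) (9,19) (5,163/9)]
3. After y ≥ 1: [(5,34/9) (10,8/3) (10,161/9) (9,19) (5,163/9)]
4. After y ≤ 12: [(5,12) (5,34/9) (10,8/3) (10,12)]
5. Canonical ring: [(5,34/9) (10,8/3) (10,12) (5,12)]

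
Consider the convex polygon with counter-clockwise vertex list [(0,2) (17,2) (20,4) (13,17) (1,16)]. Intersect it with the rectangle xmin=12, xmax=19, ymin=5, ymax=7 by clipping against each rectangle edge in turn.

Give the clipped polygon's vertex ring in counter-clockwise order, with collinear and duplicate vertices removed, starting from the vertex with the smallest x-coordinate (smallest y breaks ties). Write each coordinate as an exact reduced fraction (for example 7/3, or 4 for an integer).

1. After x ≥ 12: [(12,2) (17,2) (20,4) (13,17) (12,203/12)]
2. After x ≤ 19: [(12,2) (17,2) (19,10/3) (19,41/7) (13,17) (12,203/12)]
3. After y ≥ 5: [(12,5) (19,5) (19,41/7) (13,17) (12,203/12)]
4. After y ≤ 7: [(12,7) (12,5) (19,5) (19,41/7) (239/13,7)]
5. Canonical ring: [(12,5) (19,5) (19,41/7) (239/13,7) (12,7)]

Clipped polygon: [(12,5) (19,5) (19,41/7) (239/13,7) (12,7)]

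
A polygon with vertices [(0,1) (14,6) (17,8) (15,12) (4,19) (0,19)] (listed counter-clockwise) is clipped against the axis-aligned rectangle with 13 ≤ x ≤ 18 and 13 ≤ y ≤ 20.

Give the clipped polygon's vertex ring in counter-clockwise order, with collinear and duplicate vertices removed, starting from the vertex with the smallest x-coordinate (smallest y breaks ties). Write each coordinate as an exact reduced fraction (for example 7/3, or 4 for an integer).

Clipped polygon: [(13,13) (94/7,13) (13,146/11)]

1. After x ≥ 13: [(13,79/14) (14,6) (17,8) (15,12) (13,146/11)]
2. After x ≤ 18: [(13,79/14) (14,6) (17,8) (15,12) (13,146/11)]
3. After y ≥ 13: [(13,13) (94/7,13) (13,146/11)]
4. After y ≤ 20: [(13,13) (94/7,13) (13,146/11)]
5. Canonical ring: [(13,13) (94/7,13) (13,146/11)]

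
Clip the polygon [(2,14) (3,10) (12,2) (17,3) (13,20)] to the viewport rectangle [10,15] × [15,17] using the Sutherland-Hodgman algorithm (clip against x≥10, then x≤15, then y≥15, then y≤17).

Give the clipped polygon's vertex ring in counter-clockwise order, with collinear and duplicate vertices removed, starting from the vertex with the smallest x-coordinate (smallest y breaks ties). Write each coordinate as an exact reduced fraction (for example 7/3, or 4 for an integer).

Clipped polygon: [(10,15) (241/17,15) (233/17,17) (10,17)]

1. After x ≥ 10: [(10,202/11) (10,34/9) (12,2) (17,3) (13,20)]
2. After x ≤ 15: [(10,202/11) (10,34/9) (12,2) (15,13/5) (15,23/2) (13,20)]
3. After y ≥ 15: [(10,202/11) (10,15) (241/17,15) (13,20)]
4. After y ≤ 17: [(10,17) (10,15) (241/17,15) (233/17,17)]
5. Canonical ring: [(10,15) (241/17,15) (233/17,17) (10,17)]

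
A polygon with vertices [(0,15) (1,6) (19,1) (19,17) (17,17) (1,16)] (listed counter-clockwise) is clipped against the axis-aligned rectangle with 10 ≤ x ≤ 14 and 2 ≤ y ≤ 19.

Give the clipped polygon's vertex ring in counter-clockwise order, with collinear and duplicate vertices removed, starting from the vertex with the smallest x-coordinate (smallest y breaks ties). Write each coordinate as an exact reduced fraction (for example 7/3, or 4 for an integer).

Clipped polygon: [(10,7/2) (14,43/18) (14,269/16) (10,265/16)]

1. After x ≥ 10: [(10,7/2) (19,1) (19,17) (17,17) (10,265/16)]
2. After x ≤ 14: [(10,7/2) (14,43/18) (14,269/16) (10,265/16)]
3. After y ≥ 2: [(10,7/2) (14,43/18) (14,269/16) (10,265/16)]
4. After y ≤ 19: [(10,7/2) (14,43/18) (14,269/16) (10,265/16)]
5. Canonical ring: [(10,7/2) (14,43/18) (14,269/16) (10,265/16)]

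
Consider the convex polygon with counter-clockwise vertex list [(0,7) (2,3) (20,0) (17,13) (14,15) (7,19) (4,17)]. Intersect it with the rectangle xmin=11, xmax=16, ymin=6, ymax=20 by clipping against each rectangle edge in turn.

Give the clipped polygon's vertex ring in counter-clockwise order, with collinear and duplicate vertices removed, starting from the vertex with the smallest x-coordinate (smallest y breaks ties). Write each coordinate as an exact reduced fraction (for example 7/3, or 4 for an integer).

1. After x ≥ 11: [(11,3/2) (20,0) (17,13) (14,15) (11,117/7)]
2. After x ≤ 16: [(11,3/2) (16,2/3) (16,41/3) (14,15) (11,117/7)]
3. After y ≥ 6: [(11,6) (16,6) (16,41/3) (14,15) (11,117/7)]
4. After y ≤ 20: [(11,6) (16,6) (16,41/3) (14,15) (11,117/7)]
5. Canonical ring: [(11,6) (16,6) (16,41/3) (14,15) (11,117/7)]

Clipped polygon: [(11,6) (16,6) (16,41/3) (14,15) (11,117/7)]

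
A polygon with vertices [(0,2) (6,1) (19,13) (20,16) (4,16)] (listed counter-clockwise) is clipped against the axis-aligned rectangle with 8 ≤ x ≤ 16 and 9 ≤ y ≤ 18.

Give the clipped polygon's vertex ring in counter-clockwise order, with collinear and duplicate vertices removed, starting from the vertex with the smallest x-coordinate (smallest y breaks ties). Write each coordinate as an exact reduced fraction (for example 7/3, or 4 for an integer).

Clipped polygon: [(8,9) (44/3,9) (16,133/13) (16,16) (8,16)]

1. After x ≥ 8: [(8,37/13) (19,13) (20,16) (8,16)]
2. After x ≤ 16: [(8,37/13) (16,133/13) (16,16) (8,16)]
3. After y ≥ 9: [(8,9) (44/3,9) (16,133/13) (16,16) (8,16)]
4. After y ≤ 18: [(8,9) (44/3,9) (16,133/13) (16,16) (8,16)]
5. Canonical ring: [(8,9) (44/3,9) (16,133/13) (16,16) (8,16)]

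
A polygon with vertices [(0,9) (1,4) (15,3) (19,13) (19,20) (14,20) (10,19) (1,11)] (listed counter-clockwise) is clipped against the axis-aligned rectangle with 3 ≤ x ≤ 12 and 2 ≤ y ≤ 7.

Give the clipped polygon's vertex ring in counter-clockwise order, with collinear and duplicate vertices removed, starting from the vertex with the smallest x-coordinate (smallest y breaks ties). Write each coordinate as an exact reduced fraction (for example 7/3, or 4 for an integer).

1. After x ≥ 3: [(3,27/7) (15,3) (19,13) (19,20) (14,20) (10,19) (3,115/9)]
2. After x ≤ 12: [(3,27/7) (12,45/14) (12,39/2) (10,19) (3,115/9)]
3. After y ≥ 2: [(3,27/7) (12,45/14) (12,39/2) (10,19) (3,115/9)]
4. After y ≤ 7: [(3,7) (3,27/7) (12,45/14) (12,7)]
5. Canonical ring: [(3,27/7) (12,45/14) (12,7) (3,7)]

Clipped polygon: [(3,27/7) (12,45/14) (12,7) (3,7)]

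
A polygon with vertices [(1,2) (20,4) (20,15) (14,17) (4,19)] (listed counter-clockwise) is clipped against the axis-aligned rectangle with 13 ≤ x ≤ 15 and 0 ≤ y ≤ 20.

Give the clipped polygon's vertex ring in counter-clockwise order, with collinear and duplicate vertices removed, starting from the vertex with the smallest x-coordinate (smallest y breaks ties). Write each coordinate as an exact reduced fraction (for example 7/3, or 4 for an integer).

1. After x ≥ 13: [(13,62/19) (20,4) (20,15) (14,17) (13,86/5)]
2. After x ≤ 15: [(13,62/19) (15,66/19) (15,50/3) (14,17) (13,86/5)]
3. After y ≥ 0: [(13,62/19) (15,66/19) (15,50/3) (14,17) (13,86/5)]
4. After y ≤ 20: [(13,62/19) (15,66/19) (15,50/3) (14,17) (13,86/5)]
5. Canonical ring: [(13,62/19) (15,66/19) (15,50/3) (14,17) (13,86/5)]

Clipped polygon: [(13,62/19) (15,66/19) (15,50/3) (14,17) (13,86/5)]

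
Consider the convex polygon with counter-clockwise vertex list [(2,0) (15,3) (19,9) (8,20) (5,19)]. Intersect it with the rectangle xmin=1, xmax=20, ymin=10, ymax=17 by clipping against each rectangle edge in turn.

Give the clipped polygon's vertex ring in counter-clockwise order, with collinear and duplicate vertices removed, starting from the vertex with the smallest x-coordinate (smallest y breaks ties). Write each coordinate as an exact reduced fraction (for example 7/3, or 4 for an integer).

Clipped polygon: [(68/19,10) (18,10) (11,17) (89/19,17)]

1. After x ≥ 1: [(2,0) (15,3) (19,9) (8,20) (5,19)]
2. After x ≤ 20: [(2,0) (15,3) (19,9) (8,20) (5,19)]
3. After y ≥ 10: [(68/19,10) (18,10) (8,20) (5,19)]
4. After y ≤ 17: [(89/19,17) (68/19,10) (18,10) (11,17)]
5. Canonical ring: [(68/19,10) (18,10) (11,17) (89/19,17)]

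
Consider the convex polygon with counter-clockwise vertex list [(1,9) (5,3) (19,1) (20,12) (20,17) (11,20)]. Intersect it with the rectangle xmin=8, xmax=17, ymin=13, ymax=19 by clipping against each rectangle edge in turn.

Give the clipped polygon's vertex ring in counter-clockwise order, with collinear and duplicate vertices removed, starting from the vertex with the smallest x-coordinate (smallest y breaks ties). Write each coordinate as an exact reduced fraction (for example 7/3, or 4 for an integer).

1. After x ≥ 8: [(8,167/10) (8,18/7) (19,1) (20,12) (20,17) (11,20)]
2. After x ≤ 17: [(8,167/10) (8,18/7) (17,9/7) (17,18) (11,20)]
3. After y ≥ 13: [(8,167/10) (8,13) (17,13) (17,18) (11,20)]
4. After y ≤ 19: [(111/11,19) (8,167/10) (8,13) (17,13) (17,18) (14,19)]
5. Canonical ring: [(8,13) (17,13) (17,18) (14,19) (111/11,19) (8,167/10)]

Clipped polygon: [(8,13) (17,13) (17,18) (14,19) (111/11,19) (8,167/10)]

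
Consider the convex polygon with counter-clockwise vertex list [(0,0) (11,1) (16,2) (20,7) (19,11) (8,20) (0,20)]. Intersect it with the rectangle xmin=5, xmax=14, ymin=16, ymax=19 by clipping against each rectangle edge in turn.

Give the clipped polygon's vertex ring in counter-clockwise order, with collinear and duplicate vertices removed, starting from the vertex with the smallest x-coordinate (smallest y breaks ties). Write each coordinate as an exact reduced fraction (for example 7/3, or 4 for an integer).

Clipped polygon: [(5,16) (116/9,16) (83/9,19) (5,19)]

1. After x ≥ 5: [(5,5/11) (11,1) (16,2) (20,7) (19,11) (8,20) (5,20)]
2. After x ≤ 14: [(5,5/11) (11,1) (14,8/5) (14,166/11) (8,20) (5,20)]
3. After y ≥ 16: [(5,16) (116/9,16) (8,20) (5,20)]
4. After y ≤ 19: [(5,19) (5,16) (116/9,16) (83/9,19)]
5. Canonical ring: [(5,16) (116/9,16) (83/9,19) (5,19)]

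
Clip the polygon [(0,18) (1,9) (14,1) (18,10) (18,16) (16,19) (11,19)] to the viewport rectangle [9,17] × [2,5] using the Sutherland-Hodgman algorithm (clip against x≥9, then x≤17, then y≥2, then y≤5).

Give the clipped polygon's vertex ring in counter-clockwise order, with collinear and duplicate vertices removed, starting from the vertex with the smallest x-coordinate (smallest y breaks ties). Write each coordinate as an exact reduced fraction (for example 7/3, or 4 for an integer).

1. After x ≥ 9: [(9,207/11) (9,53/13) (14,1) (18,10) (18,16) (16,19) (11,19)]
2. After x ≤ 17: [(9,207/11) (9,53/13) (14,1) (17,31/4) (17,35/2) (16,19) (11,19)]
3. After y ≥ 2: [(9,207/11) (9,53/13) (99/8,2) (130/9,2) (17,31/4) (17,35/2) (16,19) (11,19)]
4. After y ≤ 5: [(9,5) (9,53/13) (99/8,2) (130/9,2) (142/9,5)]
5. Canonical ring: [(9,53/13) (99/8,2) (130/9,2) (142/9,5) (9,5)]

Clipped polygon: [(9,53/13) (99/8,2) (130/9,2) (142/9,5) (9,5)]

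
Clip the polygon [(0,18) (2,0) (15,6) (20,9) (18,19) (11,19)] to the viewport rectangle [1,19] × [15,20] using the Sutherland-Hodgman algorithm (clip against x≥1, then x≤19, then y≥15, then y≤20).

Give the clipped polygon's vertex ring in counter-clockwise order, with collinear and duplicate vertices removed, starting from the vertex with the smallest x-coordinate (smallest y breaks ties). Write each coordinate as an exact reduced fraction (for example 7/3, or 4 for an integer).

Clipped polygon: [(1,15) (94/5,15) (18,19) (11,19) (1,199/11)]

1. After x ≥ 1: [(1,199/11) (1,9) (2,0) (15,6) (20,9) (18,19) (11,19)]
2. After x ≤ 19: [(1,199/11) (1,9) (2,0) (15,6) (19,42/5) (19,14) (18,19) (11,19)]
3. After y ≥ 15: [(1,199/11) (1,15) (94/5,15) (18,19) (11,19)]
4. After y ≤ 20: [(1,199/11) (1,15) (94/5,15) (18,19) (11,19)]
5. Canonical ring: [(1,15) (94/5,15) (18,19) (11,19) (1,199/11)]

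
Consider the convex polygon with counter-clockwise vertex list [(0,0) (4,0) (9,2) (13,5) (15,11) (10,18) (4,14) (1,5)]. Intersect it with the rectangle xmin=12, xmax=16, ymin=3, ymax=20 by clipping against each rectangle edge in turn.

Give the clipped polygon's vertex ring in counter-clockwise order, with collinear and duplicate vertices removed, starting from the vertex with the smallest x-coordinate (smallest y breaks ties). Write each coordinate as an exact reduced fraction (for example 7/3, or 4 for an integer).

1. After x ≥ 12: [(12,17/4) (13,5) (15,11) (12,76/5)]
2. After x ≤ 16: [(12,17/4) (13,5) (15,11) (12,76/5)]
3. After y ≥ 3: [(12,17/4) (13,5) (15,11) (12,76/5)]
4. After y ≤ 20: [(12,17/4) (13,5) (15,11) (12,76/5)]
5. Canonical ring: [(12,17/4) (13,5) (15,11) (12,76/5)]

Clipped polygon: [(12,17/4) (13,5) (15,11) (12,76/5)]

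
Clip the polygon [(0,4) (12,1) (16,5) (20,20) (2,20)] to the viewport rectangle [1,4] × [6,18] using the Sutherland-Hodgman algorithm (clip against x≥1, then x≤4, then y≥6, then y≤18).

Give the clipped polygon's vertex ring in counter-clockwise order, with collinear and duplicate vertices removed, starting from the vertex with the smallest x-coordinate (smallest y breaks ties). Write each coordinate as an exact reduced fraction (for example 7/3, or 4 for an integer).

Clipped polygon: [(1,6) (4,6) (4,18) (7/4,18) (1,12)]

1. After x ≥ 1: [(1,12) (1,15/4) (12,1) (16,5) (20,20) (2,20)]
2. After x ≤ 4: [(1,12) (1,15/4) (4,3) (4,20) (2,20)]
3. After y ≥ 6: [(1,12) (1,6) (4,6) (4,20) (2,20)]
4. After y ≤ 18: [(7/4,18) (1,12) (1,6) (4,6) (4,18)]
5. Canonical ring: [(1,6) (4,6) (4,18) (7/4,18) (1,12)]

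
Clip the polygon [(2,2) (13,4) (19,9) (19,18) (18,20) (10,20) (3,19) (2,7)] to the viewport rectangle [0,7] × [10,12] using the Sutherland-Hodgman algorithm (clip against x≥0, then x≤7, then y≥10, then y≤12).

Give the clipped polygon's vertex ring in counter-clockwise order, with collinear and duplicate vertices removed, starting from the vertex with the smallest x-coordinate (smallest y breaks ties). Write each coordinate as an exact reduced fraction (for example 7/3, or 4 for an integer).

Clipped polygon: [(9/4,10) (7,10) (7,12) (29/12,12)]

1. After x ≥ 0: [(2,2) (13,4) (19,9) (19,18) (18,20) (10,20) (3,19) (2,7)]
2. After x ≤ 7: [(2,2) (7,32/11) (7,137/7) (3,19) (2,7)]
3. After y ≥ 10: [(7,10) (7,137/7) (3,19) (9/4,10)]
4. After y ≤ 12: [(7,10) (7,12) (29/12,12) (9/4,10)]
5. Canonical ring: [(9/4,10) (7,10) (7,12) (29/12,12)]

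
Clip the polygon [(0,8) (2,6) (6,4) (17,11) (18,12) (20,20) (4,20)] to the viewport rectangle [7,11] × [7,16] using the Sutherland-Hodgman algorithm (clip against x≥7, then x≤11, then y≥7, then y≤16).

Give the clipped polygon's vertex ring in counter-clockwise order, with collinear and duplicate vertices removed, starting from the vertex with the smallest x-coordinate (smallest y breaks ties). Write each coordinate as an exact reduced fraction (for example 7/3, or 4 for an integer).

Clipped polygon: [(7,7) (75/7,7) (11,79/11) (11,16) (7,16)]

1. After x ≥ 7: [(7,51/11) (17,11) (18,12) (20,20) (7,20)]
2. After x ≤ 11: [(7,51/11) (11,79/11) (11,20) (7,20)]
3. After y ≥ 7: [(7,7) (75/7,7) (11,79/11) (11,20) (7,20)]
4. After y ≤ 16: [(7,16) (7,7) (75/7,7) (11,79/11) (11,16)]
5. Canonical ring: [(7,7) (75/7,7) (11,79/11) (11,16) (7,16)]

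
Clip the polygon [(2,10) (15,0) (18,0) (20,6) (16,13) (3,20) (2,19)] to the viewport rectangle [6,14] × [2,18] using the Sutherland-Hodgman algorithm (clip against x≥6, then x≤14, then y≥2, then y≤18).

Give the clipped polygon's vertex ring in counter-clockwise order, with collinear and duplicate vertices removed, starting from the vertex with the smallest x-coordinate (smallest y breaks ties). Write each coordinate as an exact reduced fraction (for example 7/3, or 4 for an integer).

Clipped polygon: [(6,90/13) (62/5,2) (14,2) (14,183/13) (47/7,18) (6,18)]

1. After x ≥ 6: [(6,90/13) (15,0) (18,0) (20,6) (16,13) (6,239/13)]
2. After x ≤ 14: [(6,90/13) (14,10/13) (14,183/13) (6,239/13)]
3. After y ≥ 2: [(6,90/13) (62/5,2) (14,2) (14,183/13) (6,239/13)]
4. After y ≤ 18: [(6,18) (6,90/13) (62/5,2) (14,2) (14,183/13) (47/7,18)]
5. Canonical ring: [(6,90/13) (62/5,2) (14,2) (14,183/13) (47/7,18) (6,18)]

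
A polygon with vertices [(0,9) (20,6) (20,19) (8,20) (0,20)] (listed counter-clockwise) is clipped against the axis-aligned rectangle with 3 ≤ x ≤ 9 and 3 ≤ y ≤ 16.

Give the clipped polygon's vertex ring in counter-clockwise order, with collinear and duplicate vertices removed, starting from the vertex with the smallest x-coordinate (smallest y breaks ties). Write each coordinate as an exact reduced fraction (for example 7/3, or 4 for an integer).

1. After x ≥ 3: [(3,171/20) (20,6) (20,19) (8,20) (3,20)]
2. After x ≤ 9: [(3,171/20) (9,153/20) (9,239/12) (8,20) (3,20)]
3. After y ≥ 3: [(3,171/20) (9,153/20) (9,239/12) (8,20) (3,20)]
4. After y ≤ 16: [(3,16) (3,171/20) (9,153/20) (9,16)]
5. Canonical ring: [(3,171/20) (9,153/20) (9,16) (3,16)]

Clipped polygon: [(3,171/20) (9,153/20) (9,16) (3,16)]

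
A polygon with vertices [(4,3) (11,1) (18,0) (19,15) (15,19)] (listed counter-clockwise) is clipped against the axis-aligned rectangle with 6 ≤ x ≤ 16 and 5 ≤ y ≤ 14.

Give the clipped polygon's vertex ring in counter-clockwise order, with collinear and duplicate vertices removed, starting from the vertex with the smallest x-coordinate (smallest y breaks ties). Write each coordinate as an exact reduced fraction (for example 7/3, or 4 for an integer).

Clipped polygon: [(6,5) (16,5) (16,14) (185/16,14) (6,65/11)]

1. After x ≥ 6: [(6,65/11) (6,17/7) (11,1) (18,0) (19,15) (15,19)]
2. After x ≤ 16: [(6,65/11) (6,17/7) (11,1) (16,2/7) (16,18) (15,19)]
3. After y ≥ 5: [(6,65/11) (6,5) (16,5) (16,18) (15,19)]
4. After y ≤ 14: [(185/16,14) (6,65/11) (6,5) (16,5) (16,14)]
5. Canonical ring: [(6,5) (16,5) (16,14) (185/16,14) (6,65/11)]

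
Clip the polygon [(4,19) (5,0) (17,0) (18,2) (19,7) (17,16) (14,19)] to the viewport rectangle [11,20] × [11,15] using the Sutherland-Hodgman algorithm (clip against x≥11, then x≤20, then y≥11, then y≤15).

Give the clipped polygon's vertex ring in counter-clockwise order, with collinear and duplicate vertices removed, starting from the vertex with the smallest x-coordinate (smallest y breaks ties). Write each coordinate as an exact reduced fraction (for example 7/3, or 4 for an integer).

1. After x ≥ 11: [(11,19) (11,0) (17,0) (18,2) (19,7) (17,16) (14,19)]
2. After x ≤ 20: [(11,19) (11,0) (17,0) (18,2) (19,7) (17,16) (14,19)]
3. After y ≥ 11: [(11,19) (11,11) (163/9,11) (17,16) (14,19)]
4. After y ≤ 15: [(11,15) (11,11) (163/9,11) (155/9,15)]
5. Canonical ring: [(11,11) (163/9,11) (155/9,15) (11,15)]

Clipped polygon: [(11,11) (163/9,11) (155/9,15) (11,15)]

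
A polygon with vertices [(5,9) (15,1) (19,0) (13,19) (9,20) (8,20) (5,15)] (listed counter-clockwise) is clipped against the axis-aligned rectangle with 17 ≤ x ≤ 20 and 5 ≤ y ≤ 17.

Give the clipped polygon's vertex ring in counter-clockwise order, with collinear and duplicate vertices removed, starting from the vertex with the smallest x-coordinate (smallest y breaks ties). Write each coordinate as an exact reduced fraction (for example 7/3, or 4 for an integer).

Clipped polygon: [(17,5) (331/19,5) (17,19/3)]

1. After x ≥ 17: [(17,1/2) (19,0) (17,19/3)]
2. After x ≤ 20: [(17,1/2) (19,0) (17,19/3)]
3. After y ≥ 5: [(17,5) (331/19,5) (17,19/3)]
4. After y ≤ 17: [(17,5) (331/19,5) (17,19/3)]
5. Canonical ring: [(17,5) (331/19,5) (17,19/3)]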